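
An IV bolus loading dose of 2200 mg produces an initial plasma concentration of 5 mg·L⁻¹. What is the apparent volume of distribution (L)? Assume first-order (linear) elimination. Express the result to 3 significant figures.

Immediately after an IV bolus, C₀ = Dose / Vd, so Vd = Dose / C₀.
Vd = 2200 / 5 = 440.0 L

440 L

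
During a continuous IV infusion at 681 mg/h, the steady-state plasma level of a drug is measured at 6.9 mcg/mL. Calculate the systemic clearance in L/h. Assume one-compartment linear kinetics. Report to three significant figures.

98.7 L/h

At steady state, infusion rate = CL × Css, so CL = rate / Css.
CL = 681 / 6.9 = 98.70 L/h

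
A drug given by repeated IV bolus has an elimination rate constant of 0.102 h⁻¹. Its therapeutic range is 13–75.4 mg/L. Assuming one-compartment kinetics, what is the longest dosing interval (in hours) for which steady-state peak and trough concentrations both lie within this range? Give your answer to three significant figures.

17.2 h

Between IV bolus doses, concentration decays as C = C₀·e^(−kτ), so C_peak/C_trough = e^(kτ).
τ_max = ln(C_peak/C_trough) / k = ln(75.4/13) / 0.1020 = 1.758 / 0.1020 = 17.24 h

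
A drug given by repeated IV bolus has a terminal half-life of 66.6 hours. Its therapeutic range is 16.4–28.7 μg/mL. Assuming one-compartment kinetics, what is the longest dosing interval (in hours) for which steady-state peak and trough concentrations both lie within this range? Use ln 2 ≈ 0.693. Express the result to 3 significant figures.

k = 0.693 / t½ = 0.693 / 66.6 = 0.01041 h⁻¹
Between IV bolus doses, concentration decays as C = C₀·e^(−kτ), so C_peak/C_trough = e^(kτ).
τ_max = ln(C_peak/C_trough) / k = ln(28.7/16.4) / 0.01041 = 0.5596 / 0.01041 = 53.76 h

53.8 h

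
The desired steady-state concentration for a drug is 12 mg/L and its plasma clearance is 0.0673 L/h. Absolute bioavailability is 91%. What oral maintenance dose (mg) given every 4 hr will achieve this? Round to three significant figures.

D = CL × Css × τ / F = 0.06730 × 12 × 4 / 0.91 = 3.550 mg

3.55 mg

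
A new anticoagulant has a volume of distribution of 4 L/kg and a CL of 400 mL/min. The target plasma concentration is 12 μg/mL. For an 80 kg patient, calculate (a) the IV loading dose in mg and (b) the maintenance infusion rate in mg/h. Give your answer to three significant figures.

(a) 3840 mg; (b) 288 mg/h

Total Vd = 4 × 80 = 320.0 L
LD = Vd · C_target = 320.0 × 12 = 3840 mg
CL = 400 mL/min × 60/1000 = 24.00 L/h
Maintenance: replace elimination → rate = CL × Css = 24.00 × 12 = 288.0 mg/h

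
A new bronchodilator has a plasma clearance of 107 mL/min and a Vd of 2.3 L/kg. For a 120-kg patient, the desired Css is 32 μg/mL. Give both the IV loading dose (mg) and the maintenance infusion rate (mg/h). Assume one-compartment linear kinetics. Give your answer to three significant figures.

Vd = 2.3 L/kg × 120 kg = 276.0 L
Loading dose = Vd × C = 276.0 × 32 = 8832 mg
CL = 107 mL/min × 60/1000 = 6.420 L/h
Maintenance: replace elimination → rate = CL × Css = 6.420 × 32 = 205.4 mg/h

(a) 8830 mg; (b) 205 mg/h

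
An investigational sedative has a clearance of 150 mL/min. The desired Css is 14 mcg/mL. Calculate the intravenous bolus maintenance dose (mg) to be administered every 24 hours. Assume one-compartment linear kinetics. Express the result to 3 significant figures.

CL = 150 mL/min = 150 × 0.06 = 9.000 L/h
At steady state, dose per interval replaces the amount cleared in that interval: D/τ = CL·Css.
D = CL × Css × τ = 9.000 × 14 × 24 = 3024 mg

3020 mg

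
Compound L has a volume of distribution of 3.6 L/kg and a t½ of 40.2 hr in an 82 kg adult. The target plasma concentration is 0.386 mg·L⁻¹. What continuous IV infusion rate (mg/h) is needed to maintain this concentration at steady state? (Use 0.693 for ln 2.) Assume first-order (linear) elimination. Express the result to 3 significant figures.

Vd(total) = 82 kg × 3.6 L/kg = 295.2 L
k = 0.693/40.2 = 0.01724 h⁻¹, so CL = k·Vd = 0.01724 × 295.2 = 5.089 L/h
Infusion rate = CL × Css = 5.089 × 0.386 = 1.964 mg/h

1.96 mg/h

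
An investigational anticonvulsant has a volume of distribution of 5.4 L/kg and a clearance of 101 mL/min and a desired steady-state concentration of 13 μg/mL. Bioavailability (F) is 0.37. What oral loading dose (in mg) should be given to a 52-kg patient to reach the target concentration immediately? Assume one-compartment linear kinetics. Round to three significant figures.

Vd = 5.4 L/kg × 52 kg = 280.8 L
LD = Vd × C / F = 280.8 × 13.00 / 0.37 = 9866 mg

9870 mg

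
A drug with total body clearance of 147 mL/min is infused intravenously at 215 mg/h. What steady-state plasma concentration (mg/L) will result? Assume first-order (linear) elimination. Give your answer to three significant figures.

24.4 mg/L

Convert clearance: 147 mL/min × 60 min/h ÷ 1000 mL/L = 8.820 L/h
Css = rate / CL = 215 / 8.820 = 24.38 mg/L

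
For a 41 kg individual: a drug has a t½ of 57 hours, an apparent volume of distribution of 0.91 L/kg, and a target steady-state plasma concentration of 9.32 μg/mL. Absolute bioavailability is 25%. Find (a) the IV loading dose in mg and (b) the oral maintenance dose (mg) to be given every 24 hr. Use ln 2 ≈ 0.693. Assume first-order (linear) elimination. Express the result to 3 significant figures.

(a) 348 mg; (b) 406 mg

Vd(total) = 41 kg × 0.91 L/kg = 37.31 L
LD = Vd × C = 37.31 × 9.32 = 347.7 mg
CL = 0.693 × Vd / t½ = 0.693 × 37.31 / 57 = 0.4536 L/h
D = CL × Css × τ / F = 0.4536 × 9.32 × 24 / 0.25 = 405.8 mg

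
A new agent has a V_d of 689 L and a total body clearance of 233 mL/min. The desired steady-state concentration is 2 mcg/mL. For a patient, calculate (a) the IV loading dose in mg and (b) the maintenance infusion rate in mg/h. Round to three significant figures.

(a) 1380 mg; (b) 28.0 mg/h

LD = Vd · C_target = 689.0 × 2 = 1378 mg
Convert clearance: 233 mL/min × 60 min/h ÷ 1000 mL/L = 13.98 L/h
Maintenance infusion rate = CL × Css = 13.98 × 2 = 27.96 mg/h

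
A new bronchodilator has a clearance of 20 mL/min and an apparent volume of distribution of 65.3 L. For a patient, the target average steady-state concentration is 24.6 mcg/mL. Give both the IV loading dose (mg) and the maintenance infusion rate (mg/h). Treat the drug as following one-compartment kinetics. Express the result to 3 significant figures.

(a) 1610 mg; (b) 29.5 mg/h

Loading dose = Vd × C = 65.30 × 24.6 = 1606 mg
Convert clearance: 20 mL/min × 60 min/h ÷ 1000 mL/L = 1.200 L/h
Infusion rate = 1.200 L/h × 24.6 mg/L = 29.52 mg/h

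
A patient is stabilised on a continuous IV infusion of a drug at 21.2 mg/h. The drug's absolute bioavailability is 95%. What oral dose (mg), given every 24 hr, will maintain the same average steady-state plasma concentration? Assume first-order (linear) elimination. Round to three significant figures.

536 mg

To maintain the same Css, the systemic dosing rate must be unchanged: F·D/τ = infusion rate.
D = rate × τ / F = 21.2 × 24 / 0.95 = 535.6 mg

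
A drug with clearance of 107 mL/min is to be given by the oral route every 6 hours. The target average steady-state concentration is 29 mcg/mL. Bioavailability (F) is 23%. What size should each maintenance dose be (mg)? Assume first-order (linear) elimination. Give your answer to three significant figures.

Convert clearance: 107 mL/min × 60 min/h ÷ 1000 mL/L = 6.420 L/h
At steady state, dose per interval replaces the amount cleared in that interval: F·D/τ = CL·Css.
D = CL × Css × τ / F = 6.420 × 29 × 6 / 0.23 = 4857 mg

4860 mg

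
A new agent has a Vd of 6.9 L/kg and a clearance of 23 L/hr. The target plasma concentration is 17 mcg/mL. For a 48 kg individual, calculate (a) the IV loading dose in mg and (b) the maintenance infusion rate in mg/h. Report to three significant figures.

(a) 5630 mg; (b) 391 mg/h

Vd = 6.9 L/kg × 48 kg = 331.2 L
Loading: fill Vd to C_target → 331.2 L × 17 mg/L = 5630 mg
Maintenance infusion rate = CL × Css = 23.00 × 17 = 391.0 mg/h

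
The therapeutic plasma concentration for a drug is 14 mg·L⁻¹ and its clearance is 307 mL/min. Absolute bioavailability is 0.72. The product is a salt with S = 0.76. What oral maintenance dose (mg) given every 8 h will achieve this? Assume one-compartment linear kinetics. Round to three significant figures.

CL = 307 mL/min × 60/1000 = 18.42 L/h
At steady state, dose per interval replaces the amount cleared in that interval: F·S·D/τ = CL·Css.
D = CL × Css × τ / F / S = 18.42 × 14 × 8 / 0.72 / 0.76 = 3770 mg

3770 mg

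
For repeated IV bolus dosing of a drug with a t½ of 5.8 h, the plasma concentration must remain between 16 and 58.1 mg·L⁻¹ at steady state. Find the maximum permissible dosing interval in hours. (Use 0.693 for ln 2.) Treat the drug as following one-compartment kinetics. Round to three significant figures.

k = 0.693 / t½ = 0.693 / 5.8 = 0.1195 h⁻¹
Between IV bolus doses, concentration decays as C = C₀·e^(−kτ), so C_peak/C_trough = e^(kτ).
τ_max = ln(C_peak/C_trough) / k = ln(58.1/16) / 0.1195 = 1.290 / 0.1195 = 10.79 h

10.8 h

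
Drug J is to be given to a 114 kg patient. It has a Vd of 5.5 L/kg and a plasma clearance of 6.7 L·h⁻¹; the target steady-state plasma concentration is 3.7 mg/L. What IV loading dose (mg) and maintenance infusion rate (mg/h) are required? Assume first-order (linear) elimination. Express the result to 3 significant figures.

Vd = 5.5 L/kg × 114 kg = 627.0 L
Loading dose = Vd × C = 627.0 × 3.7 = 2320 mg
Infusion rate = 6.700 L/h × 3.7 mg/L = 24.79 mg/h

(a) 2320 mg; (b) 24.8 mg/h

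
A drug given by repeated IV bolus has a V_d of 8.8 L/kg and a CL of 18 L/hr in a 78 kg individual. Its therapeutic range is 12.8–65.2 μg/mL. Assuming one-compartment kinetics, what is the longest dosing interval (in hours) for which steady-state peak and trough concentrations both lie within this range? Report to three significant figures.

Total Vd = 8.8 × 78 = 686.4 L
k = CL / Vd = 18.00 / 686.4 = 0.02622 h⁻¹
Between IV bolus doses, concentration decays as C = C₀·e^(−kτ), so C_peak/C_trough = e^(kτ).
τ_max = ln(C_peak/C_trough) / k = ln(65.2/12.8) / 0.02622 = 1.628 / 0.02622 = 62.09 h

62.1 h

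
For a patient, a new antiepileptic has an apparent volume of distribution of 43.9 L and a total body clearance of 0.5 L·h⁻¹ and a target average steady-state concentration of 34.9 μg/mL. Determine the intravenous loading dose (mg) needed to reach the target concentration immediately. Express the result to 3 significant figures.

The loading dose fills Vd to the target concentration.
LD = Vd × C = 43.90 × 34.90 = 1532 mg

1530 mg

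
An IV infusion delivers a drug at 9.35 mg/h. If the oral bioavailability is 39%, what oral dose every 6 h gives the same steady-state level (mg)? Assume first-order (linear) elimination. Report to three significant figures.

144 mg

To maintain the same Css, the systemic dosing rate must be unchanged: F·D/τ = infusion rate.
D = rate × τ / F = 9.35 × 6 / 0.39 = 143.8 mg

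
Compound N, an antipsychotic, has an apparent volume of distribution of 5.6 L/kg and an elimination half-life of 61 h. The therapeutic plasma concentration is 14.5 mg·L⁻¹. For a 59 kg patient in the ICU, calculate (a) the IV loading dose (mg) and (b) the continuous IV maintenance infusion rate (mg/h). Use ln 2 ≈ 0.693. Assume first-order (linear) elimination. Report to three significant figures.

Total Vd = 5.6 × 59 = 330.4 L
LD = Vd × C = 330.4 × 14.5 = 4791 mg
CL = 0.693 × Vd / t½ = 0.693 × 330.4 / 61 = 3.754 L/h
Infusion rate = CL × Css = 3.754 × 14.5 = 54.43 mg/h

(a) 4790 mg; (b) 54.4 mg/h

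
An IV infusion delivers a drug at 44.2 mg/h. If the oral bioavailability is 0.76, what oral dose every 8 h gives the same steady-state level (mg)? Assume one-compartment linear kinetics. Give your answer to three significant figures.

To maintain the same Css, the systemic dosing rate must be unchanged: F·D/τ = infusion rate.
D = rate × τ / F = 44.2 × 8 / 0.76 = 465.3 mg

465 mg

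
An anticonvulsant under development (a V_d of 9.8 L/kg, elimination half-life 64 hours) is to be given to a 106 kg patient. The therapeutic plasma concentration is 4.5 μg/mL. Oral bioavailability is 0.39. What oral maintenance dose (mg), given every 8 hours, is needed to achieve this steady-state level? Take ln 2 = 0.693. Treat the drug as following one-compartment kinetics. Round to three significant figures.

Vd = 9.8 L/kg × 106 kg = 1039 L
CL = 0.693 × Vd / t½ = 0.693 × 1039 / 64 = 11.25 L/h
D = CL × Css × τ / F = 11.25 × 4.5 × 8 / 0.39 = 1038 mg

1040 mg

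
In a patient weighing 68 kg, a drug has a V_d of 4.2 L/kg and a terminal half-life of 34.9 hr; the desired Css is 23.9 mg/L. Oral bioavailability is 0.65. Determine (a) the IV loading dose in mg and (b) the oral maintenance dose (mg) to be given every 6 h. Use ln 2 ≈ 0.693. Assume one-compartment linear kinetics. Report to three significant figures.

(a) 6830 mg; (b) 1250 mg

Vd(total) = 68 kg × 4.2 L/kg = 285.6 L
LD = Vd × C = 285.6 × 23.9 = 6826 mg
CL = 0.693 × Vd / t½ = 0.693 × 285.6 / 34.9 = 5.671 L/h
D = CL × Css × τ / F = 5.671 × 23.9 × 6 / 0.65 = 1251 mg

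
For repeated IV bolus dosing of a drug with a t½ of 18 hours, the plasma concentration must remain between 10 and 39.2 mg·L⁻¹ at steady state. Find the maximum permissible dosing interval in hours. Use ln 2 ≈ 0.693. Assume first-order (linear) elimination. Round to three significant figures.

35.5 h

k = 0.693 / t½ = 0.693 / 18 = 0.03850 h⁻¹
Between IV bolus doses, concentration decays as C = C₀·e^(−kτ), so C_peak/C_trough = e^(kτ).
τ_max = ln(C_peak/C_trough) / k = ln(39.2/10) / 0.03850 = 1.366 / 0.03850 = 35.48 h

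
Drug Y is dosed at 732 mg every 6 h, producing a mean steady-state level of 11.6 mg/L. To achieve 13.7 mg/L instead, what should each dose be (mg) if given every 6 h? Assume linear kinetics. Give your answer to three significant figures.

865 mg

With linear kinetics, Css is proportional to dose rate (D/τ) at fixed clearance.
D₂ = D₁ × (Css,target / Css,current) = 732 × 13.7/11.6 = 864.5 mg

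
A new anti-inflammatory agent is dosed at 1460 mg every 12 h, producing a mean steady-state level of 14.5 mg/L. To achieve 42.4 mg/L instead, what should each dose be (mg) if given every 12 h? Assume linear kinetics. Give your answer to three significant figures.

4270 mg

For first-order elimination, Css ∝ F·D/(CL·τ); F and CL are unchanged, so Css ∝ D/τ.
D₂ = D₁ × (Css,target / Css,current) = 1460 × 42.4/14.5 = 4269 mg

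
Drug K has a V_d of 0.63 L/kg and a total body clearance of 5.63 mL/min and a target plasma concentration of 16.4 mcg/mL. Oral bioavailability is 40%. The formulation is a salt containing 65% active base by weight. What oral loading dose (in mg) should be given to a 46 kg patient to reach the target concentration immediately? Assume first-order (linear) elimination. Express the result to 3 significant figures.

Vd = 0.63 L/kg × 46 kg = 28.98 L
LD = Vd × C / F / S = 28.98 × 16.40 / 0.4 / 0.65 = 1828 mg

1830 mg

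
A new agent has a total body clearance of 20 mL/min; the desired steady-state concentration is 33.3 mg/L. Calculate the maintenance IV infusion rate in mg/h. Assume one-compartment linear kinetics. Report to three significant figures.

40.0 mg/h

CL = 20 mL/min × 60/1000 = 1.200 L/h
Rate = CL × Css = 1.200 × 33.3 = 39.96 mg/h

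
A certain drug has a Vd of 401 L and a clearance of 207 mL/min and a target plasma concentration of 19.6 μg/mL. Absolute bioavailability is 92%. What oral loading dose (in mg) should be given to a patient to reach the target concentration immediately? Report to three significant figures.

LD = Vd × C / F = 401.0 × 19.60 / 0.92 = 8543 mg

8540 mg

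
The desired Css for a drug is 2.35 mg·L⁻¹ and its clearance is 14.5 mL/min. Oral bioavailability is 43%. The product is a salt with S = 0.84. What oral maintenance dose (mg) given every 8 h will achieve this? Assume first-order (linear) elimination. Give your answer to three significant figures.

CL = 14.5 mL/min = 14.5 × 0.06 = 0.8700 L/h
At steady state, dose per interval replaces the amount cleared in that interval: F·S·D/τ = CL·Css.
D = CL × Css × τ / F / S = 0.8700 × 2.35 × 8 / 0.43 / 0.84 = 45.28 mg

45.3 mg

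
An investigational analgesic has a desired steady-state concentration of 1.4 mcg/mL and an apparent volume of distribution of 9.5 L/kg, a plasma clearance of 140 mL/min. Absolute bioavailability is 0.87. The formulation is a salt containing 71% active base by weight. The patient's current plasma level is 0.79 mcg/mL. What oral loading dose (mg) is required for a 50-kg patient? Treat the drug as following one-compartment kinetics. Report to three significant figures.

469 mg

Vd = 9.5 L/kg × 50 kg = 475.0 L
The loading dose fills Vd to the target concentration.
Concentration deficit ΔC = 1.4 − 0.79 = 0.6100 mg/L
LD = Vd × ΔC / F / S = 475.0 × 0.6100 / 0.87 / 0.71 = 469.1 mg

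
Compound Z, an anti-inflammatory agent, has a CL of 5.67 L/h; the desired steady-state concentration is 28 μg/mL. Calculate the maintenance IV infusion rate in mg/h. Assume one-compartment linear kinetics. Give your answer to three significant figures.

Rate = CL × Css = 5.670 × 28 = 158.8 mg/h

159 mg/h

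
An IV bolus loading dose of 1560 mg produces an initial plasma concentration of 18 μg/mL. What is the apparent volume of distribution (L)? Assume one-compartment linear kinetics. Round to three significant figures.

86.7 L

Immediately after an IV bolus, C₀ = Dose / Vd, so Vd = Dose / C₀.
Vd = 1560 / 18 = 86.67 L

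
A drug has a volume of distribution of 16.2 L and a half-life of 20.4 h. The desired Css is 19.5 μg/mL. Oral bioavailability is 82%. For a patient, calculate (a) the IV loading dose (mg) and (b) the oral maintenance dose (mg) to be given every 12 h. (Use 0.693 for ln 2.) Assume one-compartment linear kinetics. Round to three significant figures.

(a) 316 mg; (b) 157 mg

LD = Vd × C = 16.20 × 19.5 = 315.9 mg
CL = 0.693 × Vd / t½ = 0.693 × 16.20 / 20.4 = 0.5503 L/h
D = CL × Css × τ / F = 0.5503 × 19.5 × 12 / 0.82 = 157.0 mg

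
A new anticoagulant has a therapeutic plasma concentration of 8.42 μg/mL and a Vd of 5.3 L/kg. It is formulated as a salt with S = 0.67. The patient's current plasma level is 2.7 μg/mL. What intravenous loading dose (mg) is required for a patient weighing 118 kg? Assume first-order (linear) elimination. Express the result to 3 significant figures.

Vd(total) = 118 kg × 5.3 L/kg = 625.4 L
The loading dose fills Vd to the target concentration.
Concentration deficit ΔC = 8.42 − 2.7 = 5.720 mg/L
LD = Vd × ΔC / S = 625.4 × 5.720 / 0.67 = 5339 mg

5340 mg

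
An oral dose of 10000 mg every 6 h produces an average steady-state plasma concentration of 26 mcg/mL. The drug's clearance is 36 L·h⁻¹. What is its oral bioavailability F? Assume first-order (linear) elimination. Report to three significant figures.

0.562

F·D/τ = CL·Css at steady state → F = CL·Css·τ / D.
F = 36 × 26 × 6 / 10000 = 0.562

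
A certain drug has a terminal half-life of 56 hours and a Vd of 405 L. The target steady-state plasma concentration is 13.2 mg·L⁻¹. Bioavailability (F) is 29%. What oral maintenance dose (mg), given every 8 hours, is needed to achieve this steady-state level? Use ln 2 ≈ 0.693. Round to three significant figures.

CL = 0.693 × Vd / t½ = 0.693 × 405.0 / 56 = 5.012 L/h
D = CL × Css × τ / F = 5.012 × 13.2 × 8 / 0.29 = 1825 mg

1830 mg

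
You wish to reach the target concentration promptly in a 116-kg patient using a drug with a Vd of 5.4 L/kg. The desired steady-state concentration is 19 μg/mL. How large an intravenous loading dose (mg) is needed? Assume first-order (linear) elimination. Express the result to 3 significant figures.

11900 mg

Vd = 5.4 L/kg × 116 kg = 626.4 L
The loading dose fills Vd to the target concentration.
LD = Vd × C = 626.4 × 19.00 = 11900 mg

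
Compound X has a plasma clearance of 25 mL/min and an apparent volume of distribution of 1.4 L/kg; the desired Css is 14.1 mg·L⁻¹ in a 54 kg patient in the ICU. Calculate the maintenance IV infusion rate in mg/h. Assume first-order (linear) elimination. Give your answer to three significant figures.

21.2 mg/h

Convert clearance: 25 mL/min × 60 min/h ÷ 1000 mL/L = 1.500 L/h
Maintenance depends on clearance, not Vd — rate in must match rate out.
Infusion rate = CL · Css = 1.500 L/h × 14.1 mg/L = 21.15 mg/h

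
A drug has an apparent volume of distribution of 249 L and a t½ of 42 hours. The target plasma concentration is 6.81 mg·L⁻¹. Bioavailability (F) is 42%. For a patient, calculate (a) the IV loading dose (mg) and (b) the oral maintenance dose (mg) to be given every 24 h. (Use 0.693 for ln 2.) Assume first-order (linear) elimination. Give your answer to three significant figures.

(a) 1700 mg; (b) 1600 mg

LD = Vd × C = 249.0 × 6.81 = 1696 mg
CL = 0.693 × Vd / t½ = 0.693 × 249.0 / 42 = 4.109 L/h
D = CL × Css × τ / F = 4.109 × 6.81 × 24 / 0.42 = 1599 mg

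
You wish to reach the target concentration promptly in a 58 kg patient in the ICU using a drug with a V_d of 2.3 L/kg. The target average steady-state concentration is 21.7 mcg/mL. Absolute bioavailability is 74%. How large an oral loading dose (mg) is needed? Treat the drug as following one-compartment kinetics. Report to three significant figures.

3910 mg

Vd(total) = 58 kg × 2.3 L/kg = 133.4 L
LD = Vd × C / F = 133.4 × 21.70 / 0.74 = 3912 mg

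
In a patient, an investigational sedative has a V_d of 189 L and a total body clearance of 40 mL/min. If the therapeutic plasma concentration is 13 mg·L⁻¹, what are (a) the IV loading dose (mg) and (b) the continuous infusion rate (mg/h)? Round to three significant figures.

(a) 2460 mg; (b) 31.2 mg/h

LD = Vd · C_target = 189.0 × 13 = 2457 mg
CL = 40 mL/min × 60/1000 = 2.400 L/h
Maintenance: replace elimination → rate = CL × Css = 2.400 × 13 = 31.20 mg/h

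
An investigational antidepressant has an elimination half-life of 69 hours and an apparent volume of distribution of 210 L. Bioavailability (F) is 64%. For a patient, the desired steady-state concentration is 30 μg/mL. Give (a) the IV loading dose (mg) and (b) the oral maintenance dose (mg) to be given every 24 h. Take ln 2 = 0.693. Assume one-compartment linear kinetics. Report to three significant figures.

LD = Vd × C = 210.0 × 30 = 6300 mg
CL = 0.693 × Vd / t½ = 0.693 × 210.0 / 69 = 2.109 L/h
D = CL × Css × τ / F = 2.109 × 30 × 24 / 0.64 = 2373 mg

(a) 6300 mg; (b) 2370 mg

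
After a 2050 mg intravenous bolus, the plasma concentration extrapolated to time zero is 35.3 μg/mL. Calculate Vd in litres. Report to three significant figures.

58.1 L

Immediately after an IV bolus, C₀ = Dose / Vd, so Vd = Dose / C₀.
Vd = 2050 / 35.3 = 58.07 L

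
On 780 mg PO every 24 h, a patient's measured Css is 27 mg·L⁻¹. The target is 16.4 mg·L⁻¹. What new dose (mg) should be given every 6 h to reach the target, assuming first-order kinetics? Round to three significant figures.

118 mg

With linear kinetics, Css is proportional to dose rate (D/τ) at fixed clearance.
D₂ = D₁ × (Css,target / Css,current) × (τ₂/τ₁) = 780 × (16.4/27) × (6/24) = 118.4 mg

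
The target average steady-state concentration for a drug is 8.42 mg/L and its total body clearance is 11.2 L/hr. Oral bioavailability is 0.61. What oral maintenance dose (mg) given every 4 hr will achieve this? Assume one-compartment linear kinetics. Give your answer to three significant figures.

618 mg

D = CL × Css × τ / F = 11.20 × 8.42 × 4 / 0.61 = 618.4 mg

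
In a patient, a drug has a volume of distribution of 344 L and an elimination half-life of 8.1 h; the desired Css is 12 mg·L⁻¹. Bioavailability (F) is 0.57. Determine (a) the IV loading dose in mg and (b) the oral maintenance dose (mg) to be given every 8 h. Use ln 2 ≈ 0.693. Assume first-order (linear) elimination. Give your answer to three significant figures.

(a) 4130 mg; (b) 4960 mg

LD = Vd × C = 344.0 × 12 = 4128 mg
CL = 0.693 × Vd / t½ = 0.693 × 344.0 / 8.1 = 29.43 L/h
D = CL × Css × τ / F = 29.43 × 12 × 8 / 0.57 = 4957 mg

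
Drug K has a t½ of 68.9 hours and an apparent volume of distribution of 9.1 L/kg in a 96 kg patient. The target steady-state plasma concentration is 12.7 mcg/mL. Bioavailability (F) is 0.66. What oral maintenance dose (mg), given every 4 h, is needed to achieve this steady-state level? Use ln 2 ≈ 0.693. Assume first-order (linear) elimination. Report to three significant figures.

676 mg

Total Vd = 9.1 × 96 = 873.6 L
CL = ln 2 · Vd / t½ = 0.693 × 873.6 / 68.9 = 8.787 L/h
D = CL × Css × τ / F = 8.787 × 12.7 × 4 / 0.66 = 676.3 mg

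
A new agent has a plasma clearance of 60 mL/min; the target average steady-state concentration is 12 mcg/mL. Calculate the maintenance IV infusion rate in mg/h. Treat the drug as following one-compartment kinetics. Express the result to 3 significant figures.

43.2 mg/h

Convert clearance: 60 mL/min × 60 min/h ÷ 1000 mL/L = 3.600 L/h
Rate = CL × Css = 3.600 × 12 = 43.20 mg/h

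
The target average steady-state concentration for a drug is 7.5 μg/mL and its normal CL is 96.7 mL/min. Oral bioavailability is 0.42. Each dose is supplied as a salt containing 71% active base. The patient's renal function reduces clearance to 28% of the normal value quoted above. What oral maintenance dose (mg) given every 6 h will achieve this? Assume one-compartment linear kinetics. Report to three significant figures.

CL = 96.7 mL/min = 96.7 × 0.06 = 5.802 L/h
Patient clearance = 0.28 × 5.802 = 1.625 L/h
D = CL × Css × τ / F / S = 1.625 × 7.5 × 6 / 0.42 / 0.71 = 245.2 mg

245 mg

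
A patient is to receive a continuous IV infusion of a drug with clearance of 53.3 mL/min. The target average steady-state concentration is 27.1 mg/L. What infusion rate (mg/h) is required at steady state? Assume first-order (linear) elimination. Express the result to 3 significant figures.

86.7 mg/h

Convert clearance: 53.3 mL/min × 60 min/h ÷ 1000 mL/L = 3.198 L/h
At steady state, infusion rate equals elimination rate: rate in = CL × Css.
Rate = CL × Css = 3.198 × 27.1 = 86.67 mg/h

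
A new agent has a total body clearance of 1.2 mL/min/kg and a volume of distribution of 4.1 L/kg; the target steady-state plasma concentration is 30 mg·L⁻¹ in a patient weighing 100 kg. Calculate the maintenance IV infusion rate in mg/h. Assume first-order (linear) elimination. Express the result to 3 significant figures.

216 mg/h

CL = 1.2 mL/min/kg × 100 kg = 120.0 mL/min = 120.0 × 60/1000 = 7.200 L/h
Vd does not affect the maintenance rate; only clearance governs steady-state input.
Infusion rate = CL · Css = 7.200 L/h × 30 mg/L = 216.0 mg/h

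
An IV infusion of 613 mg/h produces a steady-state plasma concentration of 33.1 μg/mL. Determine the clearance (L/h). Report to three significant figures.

At steady state, infusion rate = CL × Css, so CL = rate / Css.
CL = 613 / 33.1 = 18.52 L/h

18.5 L/h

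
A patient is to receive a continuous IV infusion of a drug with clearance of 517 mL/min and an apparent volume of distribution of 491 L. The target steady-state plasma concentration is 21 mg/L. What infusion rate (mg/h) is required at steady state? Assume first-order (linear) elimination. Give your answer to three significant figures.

651 mg/h

Convert clearance: 517 mL/min × 60 min/h ÷ 1000 mL/L = 31.02 L/h
Rate = CL × Css = 31.02 × 21 = 651.4 mg/h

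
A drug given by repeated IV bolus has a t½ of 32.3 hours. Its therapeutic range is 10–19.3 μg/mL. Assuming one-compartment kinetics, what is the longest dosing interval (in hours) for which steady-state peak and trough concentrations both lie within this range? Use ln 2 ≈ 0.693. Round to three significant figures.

30.6 h

k = 0.693 / t½ = 0.693 / 32.3 = 0.02146 h⁻¹
Between IV bolus doses, concentration decays as C = C₀·e^(−kτ), so C_peak/C_trough = e^(kτ).
τ_max = ln(C_peak/C_trough) / k = ln(19.3/10) / 0.02146 = 0.6575 / 0.02146 = 30.64 h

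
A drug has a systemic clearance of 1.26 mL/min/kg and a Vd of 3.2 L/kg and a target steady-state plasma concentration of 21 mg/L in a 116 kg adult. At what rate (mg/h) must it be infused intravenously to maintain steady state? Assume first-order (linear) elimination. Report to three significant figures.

184 mg/h

CL = 1.26 mL/min/kg × 116 kg = 146.2 mL/min = 146.2 × 60/1000 = 8.772 L/h
At steady state, infusion rate equals elimination rate: rate in = CL × Css.
R₀ = 8.772 × 21 = 184.2 mg/h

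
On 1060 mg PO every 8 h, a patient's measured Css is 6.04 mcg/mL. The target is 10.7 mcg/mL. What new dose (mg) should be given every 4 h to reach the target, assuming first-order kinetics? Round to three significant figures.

939 mg

With linear kinetics, Css is proportional to dose rate (D/τ) at fixed clearance.
D₂ = D₁ × (Css,target / Css,current) × (τ₂/τ₁) = 1060 × (10.7/6.04) × (4/8) = 938.9 mg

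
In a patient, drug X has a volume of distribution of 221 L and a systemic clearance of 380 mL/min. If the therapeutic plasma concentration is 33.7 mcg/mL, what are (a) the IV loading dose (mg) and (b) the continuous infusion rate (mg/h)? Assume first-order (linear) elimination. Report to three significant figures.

Loading dose = Vd × C = 221.0 × 33.7 = 7448 mg
CL = 380 mL/min = 380 × 0.06 = 22.80 L/h
Maintenance: replace elimination → rate = CL × Css = 22.80 × 33.7 = 768.4 mg/h

(a) 7450 mg; (b) 768 mg/h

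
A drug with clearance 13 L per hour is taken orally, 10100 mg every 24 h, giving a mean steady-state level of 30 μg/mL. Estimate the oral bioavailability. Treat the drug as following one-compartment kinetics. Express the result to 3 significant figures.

F·D/τ = CL·Css at steady state → F = CL·Css·τ / D.
F = 13 × 30 × 24 / 10100 = 0.927

0.927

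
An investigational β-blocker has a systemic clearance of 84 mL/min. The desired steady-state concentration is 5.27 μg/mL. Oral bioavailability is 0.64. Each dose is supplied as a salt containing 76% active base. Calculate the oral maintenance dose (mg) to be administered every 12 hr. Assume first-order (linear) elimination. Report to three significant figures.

655 mg

CL = 84 mL/min = 84 × 0.06 = 5.040 L/h
At steady state, dose per interval replaces the amount cleared in that interval: F·S·D/τ = CL·Css.
D = CL × Css × τ / F / S = 5.040 × 5.27 × 12 / 0.64 / 0.76 = 655.3 mg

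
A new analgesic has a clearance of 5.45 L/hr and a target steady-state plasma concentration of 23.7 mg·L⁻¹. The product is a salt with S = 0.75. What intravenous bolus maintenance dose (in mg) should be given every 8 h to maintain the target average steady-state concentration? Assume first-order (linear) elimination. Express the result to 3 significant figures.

D = CL × Css × τ / S = 5.450 × 23.7 × 8 / 0.75 = 1378 mg

1380 mg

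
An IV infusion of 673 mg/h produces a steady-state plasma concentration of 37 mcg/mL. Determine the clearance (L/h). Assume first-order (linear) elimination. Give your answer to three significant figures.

18.2 L/h

At steady state, infusion rate = CL × Css, so CL = rate / Css.
CL = 673 / 37 = 18.19 L/h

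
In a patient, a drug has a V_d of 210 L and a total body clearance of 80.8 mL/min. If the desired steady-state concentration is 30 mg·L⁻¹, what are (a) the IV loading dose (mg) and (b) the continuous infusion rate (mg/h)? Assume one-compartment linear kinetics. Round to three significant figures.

Loading dose = Vd × C = 210.0 × 30 = 6300 mg
CL = 80.8 mL/min × 60/1000 = 4.848 L/h
Maintenance infusion rate = CL × Css = 4.848 × 30 = 145.4 mg/h

(a) 6300 mg; (b) 145 mg/h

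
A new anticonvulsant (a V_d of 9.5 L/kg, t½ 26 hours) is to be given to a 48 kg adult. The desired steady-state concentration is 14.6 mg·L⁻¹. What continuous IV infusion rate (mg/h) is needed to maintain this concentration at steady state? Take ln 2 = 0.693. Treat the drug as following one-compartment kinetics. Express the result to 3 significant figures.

Vd = 9.5 L/kg × 48 kg = 456.0 L
k = 0.693/26 = 0.02665 h⁻¹, so CL = k·Vd = 0.02665 × 456.0 = 12.15 L/h
Infusion rate = CL × Css = 12.15 × 14.6 = 177.4 mg/h

177 mg/h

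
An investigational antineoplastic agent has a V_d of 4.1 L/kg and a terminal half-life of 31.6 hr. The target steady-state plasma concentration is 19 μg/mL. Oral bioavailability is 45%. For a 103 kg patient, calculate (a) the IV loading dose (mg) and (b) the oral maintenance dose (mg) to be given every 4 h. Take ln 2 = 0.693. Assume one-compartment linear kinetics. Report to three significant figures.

(a) 8020 mg; (b) 1560 mg

Vd = 4.1 L/kg × 103 kg = 422.3 L
LD = Vd × C = 422.3 × 19 = 8024 mg
CL = 0.693 × Vd / t½ = 0.693 × 422.3 / 31.6 = 9.261 L/h
D = CL × Css × τ / F = 9.261 × 19 × 4 / 0.45 = 1564 mg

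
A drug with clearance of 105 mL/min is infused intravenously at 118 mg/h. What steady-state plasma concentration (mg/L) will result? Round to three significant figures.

CL = 105 mL/min = 105 × 0.06 = 6.300 L/h
Css = rate / CL = 118 / 6.300 = 18.73 mg/L

18.7 mg/L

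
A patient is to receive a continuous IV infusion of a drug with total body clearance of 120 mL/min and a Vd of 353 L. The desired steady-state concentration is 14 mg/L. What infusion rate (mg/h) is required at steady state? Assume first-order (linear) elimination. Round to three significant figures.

101 mg/h

CL = 120 mL/min = 120 × 0.06 = 7.200 L/h
Infusion rate = CL · Css = 7.200 L/h × 14 mg/L = 100.8 mg/h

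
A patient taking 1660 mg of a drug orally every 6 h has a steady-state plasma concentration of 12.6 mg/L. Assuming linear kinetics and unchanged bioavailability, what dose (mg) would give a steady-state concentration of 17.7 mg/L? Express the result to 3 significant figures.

For first-order elimination, Css ∝ F·D/(CL·τ); F and CL are unchanged, so Css ∝ D/τ.
D₂ = D₁ × (Css,target / Css,current) = 1660 × 17.7/12.6 = 2332 mg

2330 mg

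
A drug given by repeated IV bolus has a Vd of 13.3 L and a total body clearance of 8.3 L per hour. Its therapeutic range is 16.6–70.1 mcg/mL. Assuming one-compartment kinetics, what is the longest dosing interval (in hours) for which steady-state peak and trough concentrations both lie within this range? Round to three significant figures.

k = CL / Vd = 8.300 / 13.30 = 0.6241 h⁻¹
Between IV bolus doses, concentration decays as C = C₀·e^(−kτ), so C_peak/C_trough = e^(kτ).
τ_max = ln(C_peak/C_trough) / k = ln(70.1/16.6) / 0.6241 = 1.441 / 0.6241 = 2.309 h

2.31 h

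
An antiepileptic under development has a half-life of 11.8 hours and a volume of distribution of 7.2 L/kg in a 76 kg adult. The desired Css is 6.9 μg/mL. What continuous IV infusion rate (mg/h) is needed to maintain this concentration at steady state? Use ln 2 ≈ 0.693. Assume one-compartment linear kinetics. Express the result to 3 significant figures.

222 mg/h

Vd = 7.2 L/kg × 76 kg = 547.2 L
CL = ln 2 · Vd / t½ = 0.693 × 547.2 / 11.8 = 32.14 L/h
Infusion rate = CL × Css = 32.14 × 6.9 = 221.8 mg/h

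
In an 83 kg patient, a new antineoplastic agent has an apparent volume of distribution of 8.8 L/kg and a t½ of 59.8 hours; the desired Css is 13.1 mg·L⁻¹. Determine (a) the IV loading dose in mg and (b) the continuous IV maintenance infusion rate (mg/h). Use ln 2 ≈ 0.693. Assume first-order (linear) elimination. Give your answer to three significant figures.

(a) 9570 mg; (b) 111 mg/h

Vd = 8.8 L/kg × 83 kg = 730.4 L
LD = Vd × C = 730.4 × 13.1 = 9568 mg
CL = 0.693 × Vd / t½ = 0.693 × 730.4 / 59.8 = 8.464 L/h
Infusion rate = CL × Css = 8.464 × 13.1 = 110.9 mg/h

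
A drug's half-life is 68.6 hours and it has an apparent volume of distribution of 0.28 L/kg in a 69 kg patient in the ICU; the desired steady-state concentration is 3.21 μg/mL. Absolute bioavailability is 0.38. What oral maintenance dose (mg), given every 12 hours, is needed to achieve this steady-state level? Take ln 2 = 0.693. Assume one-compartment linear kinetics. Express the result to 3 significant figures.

Vd = 0.28 L/kg × 69 kg = 19.32 L
CL = ln 2 · Vd / t½ = 0.693 × 19.32 / 68.6 = 0.1952 L/h
D = CL × Css × τ / F = 0.1952 × 3.21 × 12 / 0.38 = 19.79 mg

19.8 mg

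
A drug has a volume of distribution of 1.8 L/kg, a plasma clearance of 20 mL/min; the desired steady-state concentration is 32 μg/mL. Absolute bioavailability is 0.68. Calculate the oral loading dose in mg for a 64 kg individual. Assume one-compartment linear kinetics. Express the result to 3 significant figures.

5420 mg

Vd = 1.8 L/kg × 64 kg = 115.2 L
The loading dose fills Vd to the target concentration; clearance is irrelevant here.
LD = Vd × C / F = 115.2 × 32.00 / 0.68 = 5421 mg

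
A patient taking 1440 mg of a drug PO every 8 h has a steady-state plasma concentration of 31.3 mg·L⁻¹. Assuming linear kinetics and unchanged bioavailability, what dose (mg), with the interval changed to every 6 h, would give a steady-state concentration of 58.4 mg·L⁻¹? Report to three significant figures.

With linear kinetics, Css is proportional to dose rate (D/τ) at fixed clearance.
D₂ = D₁ × (Css,target / Css,current) × (τ₂/τ₁) = 1440 × (58.4/31.3) × (6/8) = 2015 mg

2020 mg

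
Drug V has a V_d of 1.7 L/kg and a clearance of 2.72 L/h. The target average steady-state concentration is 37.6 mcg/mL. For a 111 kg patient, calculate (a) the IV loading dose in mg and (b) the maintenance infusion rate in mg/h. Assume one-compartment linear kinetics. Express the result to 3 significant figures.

(a) 7100 mg; (b) 102 mg/h

Vd(total) = 111 kg × 1.7 L/kg = 188.7 L
LD = Vd · C_target = 188.7 × 37.6 = 7095 mg
Infusion rate = 2.720 L/h × 37.6 mg/L = 102.3 mg/h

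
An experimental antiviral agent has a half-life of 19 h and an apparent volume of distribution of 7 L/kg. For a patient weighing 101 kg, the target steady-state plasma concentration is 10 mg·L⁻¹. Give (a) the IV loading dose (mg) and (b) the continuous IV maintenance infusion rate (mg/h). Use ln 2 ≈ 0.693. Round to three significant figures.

(a) 7070 mg; (b) 258 mg/h

Vd = 7 L/kg × 101 kg = 707.0 L
LD = Vd × C = 707.0 × 10 = 7070 mg
CL = 0.693 × Vd / t½ = 0.693 × 707.0 / 19 = 25.79 L/h
Infusion rate = CL × Css = 25.79 × 10 = 257.9 mg/h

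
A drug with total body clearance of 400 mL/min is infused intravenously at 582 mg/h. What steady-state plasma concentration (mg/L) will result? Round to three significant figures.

24.3 mg/L

CL = 400 mL/min = 400 × 0.06 = 24.00 L/h
Css = rate / CL = 582 / 24.00 = 24.25 mg/L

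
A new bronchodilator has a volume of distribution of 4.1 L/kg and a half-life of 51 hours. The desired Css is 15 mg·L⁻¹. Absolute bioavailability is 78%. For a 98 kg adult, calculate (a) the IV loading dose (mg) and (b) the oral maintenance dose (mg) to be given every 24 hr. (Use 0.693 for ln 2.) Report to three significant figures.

(a) 6030 mg; (b) 2520 mg

Total Vd = 4.1 × 98 = 401.8 L
LD = Vd × C = 401.8 × 15 = 6027 mg
CL = 0.693 × Vd / t½ = 0.693 × 401.8 / 51 = 5.460 L/h
D = CL × Css × τ / F = 5.460 × 15 × 24 / 0.78 = 2520 mg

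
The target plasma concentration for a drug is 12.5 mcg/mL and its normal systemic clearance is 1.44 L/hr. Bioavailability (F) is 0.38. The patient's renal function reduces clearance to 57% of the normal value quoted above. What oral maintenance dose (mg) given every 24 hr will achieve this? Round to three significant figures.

648 mg

Patient clearance = 0.57 × 1.440 = 0.8208 L/h
D = CL × Css × τ / F = 0.8208 × 12.5 × 24 / 0.38 = 648.0 mg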